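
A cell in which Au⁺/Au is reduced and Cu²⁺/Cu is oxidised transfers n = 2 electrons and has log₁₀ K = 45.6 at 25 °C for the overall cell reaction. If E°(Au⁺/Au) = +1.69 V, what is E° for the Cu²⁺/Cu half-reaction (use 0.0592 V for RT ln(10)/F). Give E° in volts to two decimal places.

+0.34 V

E°cell = (0.0592/n)·log K = (0.0592/2)(45.6) = +1.350 V.
Since Au⁺/Au is the cathode and Cu²⁺/Cu the anode, E°cell = E°(Au⁺/Au) − E°(Cu²⁺/Cu).
So E°(Cu²⁺/Cu) = E°(Au⁺/Au) − E°cell = (+1.69) − (+1.350) = +0.34 V.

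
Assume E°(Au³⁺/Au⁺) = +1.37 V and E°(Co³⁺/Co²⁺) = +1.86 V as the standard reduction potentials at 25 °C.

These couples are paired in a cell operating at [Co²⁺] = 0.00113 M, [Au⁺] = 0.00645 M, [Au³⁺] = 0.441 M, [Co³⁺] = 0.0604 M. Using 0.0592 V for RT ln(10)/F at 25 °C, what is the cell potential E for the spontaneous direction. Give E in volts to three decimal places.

Co³⁺/Co²⁺ is the cathode (higher E°), Au³⁺/Au⁺ the anode: E°cell = +1.86 − (+1.37) = +0.49 V, n = 2.
Overall: 2 Co³⁺(aq) + Au⁺(aq) → 2 Co²⁺(aq) + Au³⁺(aq)
Q = [Co²⁺]^2·[Au³⁺] / ([Co³⁺]^2·[Au⁺]); log Q = -1.621.
E = E° − (0.0592/n) log Q = +0.49 − (0.0592/2)(-1.621) = +0.538 V.

+0.538 V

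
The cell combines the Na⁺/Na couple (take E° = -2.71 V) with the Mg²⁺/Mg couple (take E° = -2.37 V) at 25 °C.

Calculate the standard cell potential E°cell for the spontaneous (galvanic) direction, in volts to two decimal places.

+0.34 V

The Mg²⁺/Mg couple has the higher reduction potential, so it is the cathode; Na⁺/Na is oxidised at the anode.
E°cell = E°(cathode) − E°(anode) = (-2.37) − (-2.71) = +0.34 V.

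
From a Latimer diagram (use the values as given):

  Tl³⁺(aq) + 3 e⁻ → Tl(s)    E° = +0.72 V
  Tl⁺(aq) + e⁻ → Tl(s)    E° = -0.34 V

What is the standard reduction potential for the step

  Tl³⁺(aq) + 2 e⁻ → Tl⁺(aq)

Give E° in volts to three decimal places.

Sequential free energies add, so n₃E°₃ = n₁E°₁ + n₂E°₂.
With n₃ = 3, and the known step contributing 1×(-0.34) V, the unknown satisfies 2·E° = 3×(+0.72) − 1×(-0.34) = +2.500.
E° = +2.500 / 2 = +1.250 V.

+1.250 V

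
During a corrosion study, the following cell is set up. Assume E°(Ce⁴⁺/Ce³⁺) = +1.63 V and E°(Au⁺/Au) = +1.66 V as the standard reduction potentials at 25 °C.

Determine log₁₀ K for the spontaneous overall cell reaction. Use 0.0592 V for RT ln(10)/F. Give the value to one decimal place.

Cathode: Au⁺/Au; anode: Ce⁴⁺/Ce³⁺. E°cell = +0.03 V, n = 1.
log K = nE°cell / 0.0592 = (1)(+0.03) / 0.0592 = 0.5.

0.5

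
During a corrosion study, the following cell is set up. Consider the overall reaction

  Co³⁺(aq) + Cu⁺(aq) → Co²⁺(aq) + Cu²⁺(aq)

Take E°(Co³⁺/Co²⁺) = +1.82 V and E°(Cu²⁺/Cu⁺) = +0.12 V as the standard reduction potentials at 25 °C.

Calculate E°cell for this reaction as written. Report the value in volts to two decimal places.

The Co³⁺/Co²⁺ couple has the higher reduction potential, so it is the cathode; Cu²⁺/Cu⁺ is oxidised at the anode.
E°cell = E°(cathode) − E°(anode) = (+1.82) − (+0.12) = +1.70 V.
Since E°cell > 0, the reaction is spontaneous under standard conditions.

+1.70 V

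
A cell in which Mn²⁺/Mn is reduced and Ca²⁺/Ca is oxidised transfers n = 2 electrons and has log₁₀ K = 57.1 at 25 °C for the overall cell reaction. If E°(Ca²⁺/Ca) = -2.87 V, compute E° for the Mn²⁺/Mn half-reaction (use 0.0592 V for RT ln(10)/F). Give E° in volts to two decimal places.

E°cell = (0.0592/n)·log K = (0.0592/2)(57.1) = +1.690 V.
Since Mn²⁺/Mn is the cathode and Ca²⁺/Ca the anode, E°cell = E°(Mn²⁺/Mn) − E°(Ca²⁺/Ca).
So E°(Mn²⁺/Mn) = E°cell + E°(Ca²⁺/Ca) = +1.690 + (-2.87) = -1.18 V.

-1.18 V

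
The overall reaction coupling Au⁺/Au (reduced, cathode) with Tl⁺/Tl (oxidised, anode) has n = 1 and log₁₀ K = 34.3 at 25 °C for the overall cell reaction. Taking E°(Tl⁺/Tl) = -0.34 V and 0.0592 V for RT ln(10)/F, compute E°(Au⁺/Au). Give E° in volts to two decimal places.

E°cell = (0.0592/n)·log K = (0.0592/1)(34.3) = +2.031 V.
Since Au⁺/Au is the cathode and Tl⁺/Tl the anode, E°cell = E°(Au⁺/Au) − E°(Tl⁺/Tl).
So E°(Au⁺/Au) = E°cell + E°(Tl⁺/Tl) = +2.031 + (-0.34) = +1.69 V.

+1.69 V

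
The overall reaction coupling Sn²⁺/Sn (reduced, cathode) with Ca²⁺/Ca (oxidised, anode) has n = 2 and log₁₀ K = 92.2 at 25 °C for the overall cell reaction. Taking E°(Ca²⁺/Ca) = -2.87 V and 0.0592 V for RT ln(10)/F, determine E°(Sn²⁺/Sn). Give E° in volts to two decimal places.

-0.14 V

E°cell = (0.0592/n)·log K = (0.0592/2)(92.2) = +2.729 V.
Since Sn²⁺/Sn is the cathode and Ca²⁺/Ca the anode, E°cell = E°(Sn²⁺/Sn) − E°(Ca²⁺/Ca).
So E°(Sn²⁺/Sn) = E°cell + E°(Ca²⁺/Ca) = +2.729 + (-2.87) = -0.14 V.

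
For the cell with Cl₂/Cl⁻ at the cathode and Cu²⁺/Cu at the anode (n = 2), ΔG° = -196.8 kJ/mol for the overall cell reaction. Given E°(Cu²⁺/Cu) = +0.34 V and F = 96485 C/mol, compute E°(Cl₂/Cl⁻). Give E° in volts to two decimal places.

E°cell = −ΔG°/(nF) = −(-196.8×10³)/((2)(96485)) = +1.020 V.
Since Cl₂/Cl⁻ is the cathode and Cu²⁺/Cu the anode, E°cell = E°(Cl₂/Cl⁻) − E°(Cu²⁺/Cu).
So E°(Cl₂/Cl⁻) = E°cell + E°(Cu²⁺/Cu) = +1.020 + (+0.34) = +1.36 V.

+1.36 V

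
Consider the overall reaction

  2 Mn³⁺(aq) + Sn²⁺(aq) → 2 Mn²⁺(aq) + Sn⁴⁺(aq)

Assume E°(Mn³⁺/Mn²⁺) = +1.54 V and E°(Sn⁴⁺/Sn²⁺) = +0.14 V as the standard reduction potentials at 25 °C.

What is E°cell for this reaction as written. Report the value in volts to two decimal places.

The Mn³⁺/Mn²⁺ couple has the higher reduction potential, so it is the cathode; Sn⁴⁺/Sn²⁺ is oxidised at the anode.
E°cell = E°(cathode) − E°(anode) = (+1.54) − (+0.14) = +1.40 V.
Since E°cell > 0, the reaction is spontaneous under standard conditions.

+1.40 V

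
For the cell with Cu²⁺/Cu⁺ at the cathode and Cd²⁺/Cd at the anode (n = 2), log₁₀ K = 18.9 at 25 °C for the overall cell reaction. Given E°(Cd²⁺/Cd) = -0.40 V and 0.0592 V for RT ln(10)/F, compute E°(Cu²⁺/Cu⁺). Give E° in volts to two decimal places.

E°cell = (0.0592/n)·log K = (0.0592/2)(18.9) = +0.559 V.
Since Cu²⁺/Cu⁺ is the cathode and Cd²⁺/Cd the anode, E°cell = E°(Cu²⁺/Cu⁺) − E°(Cd²⁺/Cd).
So E°(Cu²⁺/Cu⁺) = E°cell + E°(Cd²⁺/Cd) = +0.559 + (-0.40) = +0.16 V.

+0.16 V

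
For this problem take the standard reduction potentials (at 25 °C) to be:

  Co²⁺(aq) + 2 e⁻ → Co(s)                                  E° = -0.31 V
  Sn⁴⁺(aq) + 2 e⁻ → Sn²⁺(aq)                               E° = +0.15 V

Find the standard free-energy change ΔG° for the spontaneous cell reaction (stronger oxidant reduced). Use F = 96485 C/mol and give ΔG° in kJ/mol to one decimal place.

Sn⁴⁺/Sn²⁺ (E° = +0.15 V) is the cathode; Co²⁺/Co (E° = -0.31 V) is the anode, so E°cell = +0.46 V.
Balancing electrons gives n = 2 (lcm of 2 and 2).
ΔG° = −nFE° = −(2)(96485)(+0.46) = -88,766 J = -88.8 kJ/mol.

-88.8 kJ/mol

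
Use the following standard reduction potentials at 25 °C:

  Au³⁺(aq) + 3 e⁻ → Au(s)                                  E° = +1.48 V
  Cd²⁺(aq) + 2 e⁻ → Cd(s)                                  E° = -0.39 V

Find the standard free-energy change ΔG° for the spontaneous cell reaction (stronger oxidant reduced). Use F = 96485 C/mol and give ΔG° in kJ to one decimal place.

-1082.6 kJ

Au³⁺/Au (E° = +1.48 V) is the cathode; Cd²⁺/Cd (E° = -0.39 V) is the anode, so E°cell = +1.87 V.
Balancing electrons gives n = 6 (lcm of 3 and 2).
ΔG° = −nFE° = −(6)(96485)(+1.87) = -1,082,562 J = -1082.6 kJ.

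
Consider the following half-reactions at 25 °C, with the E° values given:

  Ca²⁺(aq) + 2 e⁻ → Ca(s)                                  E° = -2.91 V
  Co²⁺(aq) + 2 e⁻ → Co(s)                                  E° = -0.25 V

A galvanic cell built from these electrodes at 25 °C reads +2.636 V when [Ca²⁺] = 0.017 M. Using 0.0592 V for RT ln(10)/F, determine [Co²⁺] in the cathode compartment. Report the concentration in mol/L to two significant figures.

Co²⁺/Co is the cathode, Ca²⁺/Ca the anode: E°cell = +2.66 V, n = 2.
Overall reaction: Co²⁺(aq) + Ca(s) → Co(s) + Ca²⁺(aq); Q = [Ca²⁺]^1/[Co²⁺]^1.
From E = E° − (0.0592/n) log Q: log Q = (E° − E)·n/0.0592 = (+2.66 − (+2.636))·2/0.0592 = 0.8108.
So 1·log[Co²⁺] = 1·log(0.017) − log Q = -1.7696 − (0.8108) = -2.5804; [Co²⁺] = 10^(-2.5804) ≈ 0.0026 M.

0.0026 M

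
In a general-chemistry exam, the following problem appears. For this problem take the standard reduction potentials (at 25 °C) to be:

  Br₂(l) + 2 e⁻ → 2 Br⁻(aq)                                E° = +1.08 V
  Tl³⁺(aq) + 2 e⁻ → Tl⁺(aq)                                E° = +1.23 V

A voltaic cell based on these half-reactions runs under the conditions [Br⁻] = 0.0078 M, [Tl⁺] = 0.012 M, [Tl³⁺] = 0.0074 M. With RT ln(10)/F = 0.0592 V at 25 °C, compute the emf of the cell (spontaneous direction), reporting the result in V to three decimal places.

Tl³⁺/Tl⁺ is the cathode (higher E°), Br₂/Br⁻ the anode: E°cell = +1.23 − (+1.08) = +0.15 V, n = 2.
Overall: Tl³⁺(aq) + 2 Br⁻(aq) → Tl⁺(aq) + Br₂(l)
Q = [Tl⁺] / ([Tl³⁺]·[Br⁻]^2); log Q = 4.426.
E = E° − (0.0592/n) log Q = +0.15 − (0.0592/2)(4.426) = +0.019 V.

+0.019 V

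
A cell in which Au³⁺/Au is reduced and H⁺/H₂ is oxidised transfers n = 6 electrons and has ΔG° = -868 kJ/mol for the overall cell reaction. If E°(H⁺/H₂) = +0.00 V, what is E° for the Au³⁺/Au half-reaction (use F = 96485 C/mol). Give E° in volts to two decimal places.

E°cell = −ΔG°/(nF) = −(-868×10³)/((6)(96485)) = +1.499 V.
Since Au³⁺/Au is the cathode and H⁺/H₂ the anode, E°cell = E°(Au³⁺/Au) − E°(H⁺/H₂).
So E°(Au³⁺/Au) = E°cell + E°(H⁺/H₂) = +1.499 + (+0.00) = +1.50 V.

+1.50 V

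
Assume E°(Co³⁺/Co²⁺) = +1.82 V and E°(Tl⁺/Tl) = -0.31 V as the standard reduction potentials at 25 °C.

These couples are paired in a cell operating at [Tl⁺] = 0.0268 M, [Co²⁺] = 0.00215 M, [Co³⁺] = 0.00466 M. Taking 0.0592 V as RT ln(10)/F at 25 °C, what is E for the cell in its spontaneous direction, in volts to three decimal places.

+2.243 V

Co³⁺/Co²⁺ is the cathode (higher E°), Tl⁺/Tl the anode: E°cell = +1.82 − (-0.31) = +2.13 V, n = 1.
Overall: Co³⁺(aq) + Tl(s) → Co²⁺(aq) + Tl⁺(aq)
Q = [Co²⁺]·[Tl⁺] / ([Co³⁺]); log Q = -1.908.
E = E° − (0.0592/n) log Q = +2.13 − (0.0592/1)(-1.908) = +2.243 V.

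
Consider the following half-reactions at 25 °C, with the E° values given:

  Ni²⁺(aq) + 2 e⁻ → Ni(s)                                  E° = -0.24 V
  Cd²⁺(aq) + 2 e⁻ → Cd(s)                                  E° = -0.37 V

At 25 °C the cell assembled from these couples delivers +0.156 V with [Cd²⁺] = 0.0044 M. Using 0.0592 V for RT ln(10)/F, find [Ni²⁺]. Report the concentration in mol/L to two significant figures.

0.033 M

Ni²⁺/Ni is the cathode, Cd²⁺/Cd the anode: E°cell = +0.13 V, n = 2.
Overall reaction: Ni²⁺(aq) + Cd(s) → Ni(s) + Cd²⁺(aq); Q = [Cd²⁺]^1/[Ni²⁺]^1.
From E = E° − (0.0592/n) log Q: log Q = (E° − E)·n/0.0592 = (+0.13 − (+0.156))·2/0.0592 = -0.8784.
So 1·log[Ni²⁺] = 1·log(0.0044) − log Q = -2.3565 − (-0.8784) = -1.4781; [Ni²⁺] = 10^(-1.4781) ≈ 0.033 M.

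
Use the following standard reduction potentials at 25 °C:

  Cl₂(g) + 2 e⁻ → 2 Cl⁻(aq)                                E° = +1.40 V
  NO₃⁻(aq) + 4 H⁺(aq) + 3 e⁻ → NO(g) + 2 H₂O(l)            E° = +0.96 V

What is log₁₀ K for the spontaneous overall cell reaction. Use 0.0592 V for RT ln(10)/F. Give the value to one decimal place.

Cathode: Cl₂/Cl⁻; anode: NO₃⁻/NO. E°cell = +0.44 V, n = 6.
log K = nE°cell / 0.0592 = (6)(+0.44) / 0.0592 = 44.6.

44.6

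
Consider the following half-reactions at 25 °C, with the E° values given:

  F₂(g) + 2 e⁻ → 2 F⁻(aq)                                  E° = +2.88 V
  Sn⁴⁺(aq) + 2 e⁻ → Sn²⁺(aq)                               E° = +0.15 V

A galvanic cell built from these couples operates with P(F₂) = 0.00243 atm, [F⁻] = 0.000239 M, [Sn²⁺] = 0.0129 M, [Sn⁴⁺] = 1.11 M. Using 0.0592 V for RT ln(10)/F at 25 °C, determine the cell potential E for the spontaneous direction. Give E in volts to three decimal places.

+2.810 V

F₂/F⁻ is the cathode (higher E°), Sn⁴⁺/Sn²⁺ the anode: E°cell = +2.88 − (+0.15) = +2.73 V, n = 2.
Overall: F₂(g) + Sn²⁺(aq) → 2 F⁻(aq) + Sn⁴⁺(aq)
Q = [F⁻]^2·[Sn⁴⁺] / (P(F₂)·[Sn²⁺]); log Q = -2.694.
E = E° − (0.0592/n) log Q = +2.73 − (0.0592/2)(-2.694) = +2.810 V.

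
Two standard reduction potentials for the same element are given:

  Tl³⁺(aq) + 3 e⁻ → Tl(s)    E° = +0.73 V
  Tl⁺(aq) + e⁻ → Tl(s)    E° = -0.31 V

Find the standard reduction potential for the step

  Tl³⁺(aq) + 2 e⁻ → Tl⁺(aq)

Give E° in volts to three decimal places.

Sequential free energies add, so n₃E°₃ = n₁E°₁ + n₂E°₂.
With n₃ = 3, and the known step contributing 1×(-0.31) V, the unknown satisfies 2·E° = 3×(+0.73) − 1×(-0.31) = +2.500.
E° = +2.500 / 2 = +1.250 V.

+1.250 V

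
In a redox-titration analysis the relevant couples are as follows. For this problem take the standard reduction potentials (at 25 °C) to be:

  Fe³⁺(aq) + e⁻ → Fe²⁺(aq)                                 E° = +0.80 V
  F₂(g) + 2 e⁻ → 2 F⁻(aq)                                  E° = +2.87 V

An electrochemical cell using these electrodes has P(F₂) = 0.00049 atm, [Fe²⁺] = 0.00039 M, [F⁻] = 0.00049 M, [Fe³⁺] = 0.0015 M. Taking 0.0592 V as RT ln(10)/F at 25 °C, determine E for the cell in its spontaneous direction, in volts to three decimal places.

+2.133 V

F₂/F⁻ is the cathode (higher E°), Fe³⁺/Fe²⁺ the anode: E°cell = +2.87 − (+0.80) = +2.07 V, n = 2.
Overall: F₂(g) + 2 Fe²⁺(aq) → 2 F⁻(aq) + 2 Fe³⁺(aq)
Q = [F⁻]^2·[Fe³⁺]^2 / (P(F₂)·[Fe²⁺]^2); log Q = -2.140.
E = E° − (0.0592/n) log Q = +2.07 − (0.0592/2)(-2.140) = +2.133 V.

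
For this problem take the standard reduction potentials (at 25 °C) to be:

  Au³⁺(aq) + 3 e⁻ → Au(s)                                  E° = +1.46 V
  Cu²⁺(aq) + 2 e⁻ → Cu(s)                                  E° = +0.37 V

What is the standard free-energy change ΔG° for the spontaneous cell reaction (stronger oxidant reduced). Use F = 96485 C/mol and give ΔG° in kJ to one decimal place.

Au³⁺/Au (E° = +1.46 V) is the cathode; Cu²⁺/Cu (E° = +0.37 V) is the anode, so E°cell = +1.09 V.
Balancing electrons gives n = 6 (lcm of 3 and 2).
ΔG° = −nFE° = −(6)(96485)(+1.09) = -631,012 J = -631.0 kJ.

-631.0 kJ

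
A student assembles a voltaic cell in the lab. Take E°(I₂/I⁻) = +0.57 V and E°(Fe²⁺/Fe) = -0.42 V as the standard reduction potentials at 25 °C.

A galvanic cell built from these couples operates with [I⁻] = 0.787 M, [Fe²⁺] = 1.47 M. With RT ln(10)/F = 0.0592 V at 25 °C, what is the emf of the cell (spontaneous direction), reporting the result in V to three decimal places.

I₂/I⁻ is the cathode (higher E°), Fe²⁺/Fe the anode: E°cell = +0.57 − (-0.42) = +0.99 V, n = 2.
Overall: I₂(s) + Fe(s) → 2 I⁻(aq) + Fe²⁺(aq)
Q = [I⁻]^2·[Fe²⁺]; log Q = -0.041.
E = E° − (0.0592/n) log Q = +0.99 − (0.0592/2)(-0.041) = +0.991 V.

+0.991 V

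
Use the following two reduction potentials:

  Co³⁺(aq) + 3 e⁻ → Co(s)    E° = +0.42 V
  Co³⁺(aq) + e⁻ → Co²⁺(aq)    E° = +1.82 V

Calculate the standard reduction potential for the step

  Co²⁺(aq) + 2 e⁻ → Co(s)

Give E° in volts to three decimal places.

-0.280 V

Sequential free energies add, so n₃E°₃ = n₁E°₁ + n₂E°₂.
With n₃ = 3, and the known step contributing 1×(+1.82) V, the unknown satisfies 2·E° = 3×(+0.42) − 1×(+1.82) = -0.560.
E° = -0.560 / 2 = -0.280 V.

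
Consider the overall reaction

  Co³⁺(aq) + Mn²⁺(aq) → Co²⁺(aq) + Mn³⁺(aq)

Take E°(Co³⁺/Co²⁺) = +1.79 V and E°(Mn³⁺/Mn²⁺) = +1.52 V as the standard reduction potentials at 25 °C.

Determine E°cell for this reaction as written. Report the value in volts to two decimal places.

+0.27 V

The Co³⁺/Co²⁺ couple has the higher reduction potential, so it is the cathode; Mn³⁺/Mn²⁺ is oxidised at the anode.
E°cell = E°(cathode) − E°(anode) = (+1.79) − (+1.52) = +0.27 V.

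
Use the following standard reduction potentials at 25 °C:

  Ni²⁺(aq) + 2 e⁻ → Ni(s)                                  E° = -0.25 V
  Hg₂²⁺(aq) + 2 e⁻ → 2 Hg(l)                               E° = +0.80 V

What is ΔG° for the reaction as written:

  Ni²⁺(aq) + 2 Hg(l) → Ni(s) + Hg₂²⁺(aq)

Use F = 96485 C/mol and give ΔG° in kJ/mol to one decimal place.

As written, Ni²⁺/Ni is reduced (cathode) and Hg₂²⁺/Hg is oxidised (anode), so E°cell = (-0.25) − (+0.80) = -1.05 V.
Balancing electrons gives n = 2.
ΔG° = −nFE° = −(2)(96485)(-1.05) = 202,618 J = +202.6 kJ/mol.

+202.6 kJ/mol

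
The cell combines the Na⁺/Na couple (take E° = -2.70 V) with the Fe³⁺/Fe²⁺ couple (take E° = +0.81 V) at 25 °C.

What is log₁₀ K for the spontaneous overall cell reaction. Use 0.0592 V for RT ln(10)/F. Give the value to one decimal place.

59.3

Cathode: Fe³⁺/Fe²⁺; anode: Na⁺/Na. E°cell = +3.51 V, n = 1.
log K = nE°cell / 0.0592 = (1)(+3.51) / 0.0592 = 59.3.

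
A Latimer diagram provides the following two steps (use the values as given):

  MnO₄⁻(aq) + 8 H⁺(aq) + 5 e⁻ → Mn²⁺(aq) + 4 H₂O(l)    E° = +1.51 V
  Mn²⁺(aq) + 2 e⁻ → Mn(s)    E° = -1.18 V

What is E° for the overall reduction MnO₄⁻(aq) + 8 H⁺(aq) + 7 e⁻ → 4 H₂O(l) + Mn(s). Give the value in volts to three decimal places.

+0.741 V

Standard free energies of sequential steps add: ΔG°₃ = ΔG°₁ + ΔG°₂, so n₃E°₃ = n₁E°₁ + n₂E°₂.
E°₃ = (5×+1.51 + 2×-1.18) / 7 = (+5.190) / 7 = +0.741 V.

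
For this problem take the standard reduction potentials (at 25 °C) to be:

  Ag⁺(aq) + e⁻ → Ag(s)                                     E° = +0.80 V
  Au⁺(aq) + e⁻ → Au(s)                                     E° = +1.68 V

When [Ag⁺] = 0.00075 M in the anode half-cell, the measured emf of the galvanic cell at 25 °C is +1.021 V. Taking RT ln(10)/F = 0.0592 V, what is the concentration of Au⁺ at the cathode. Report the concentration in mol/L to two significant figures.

0.18 M

Au⁺/Au is the cathode, Ag⁺/Ag the anode: E°cell = +0.88 V, n = 1.
Overall reaction: Au⁺(aq) + Ag(s) → Au(s) + Ag⁺(aq); Q = [Ag⁺]^1/[Au⁺]^1.
From E = E° − (0.0592/n) log Q: log Q = (E° − E)·n/0.0592 = (+0.88 − (+1.021))·1/0.0592 = -2.3818.
So 1·log[Au⁺] = 1·log(0.00075) − log Q = -3.1249 − (-2.3818) = -0.7431; [Au⁺] = 10^(-0.7431) ≈ 0.18 M.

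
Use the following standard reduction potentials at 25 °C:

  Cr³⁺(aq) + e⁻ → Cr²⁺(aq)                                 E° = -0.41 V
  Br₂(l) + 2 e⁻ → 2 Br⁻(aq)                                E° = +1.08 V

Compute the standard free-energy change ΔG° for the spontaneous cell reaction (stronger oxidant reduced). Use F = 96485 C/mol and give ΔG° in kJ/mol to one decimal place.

-287.5 kJ/mol

Br₂/Br⁻ (E° = +1.08 V) is the cathode; Cr³⁺/Cr²⁺ (E° = -0.41 V) is the anode, so E°cell = +1.49 V.
Balancing electrons gives n = 2 (lcm of 2 and 1).
ΔG° = −nFE° = −(2)(96485)(+1.49) = -287,525 J = -287.5 kJ/mol.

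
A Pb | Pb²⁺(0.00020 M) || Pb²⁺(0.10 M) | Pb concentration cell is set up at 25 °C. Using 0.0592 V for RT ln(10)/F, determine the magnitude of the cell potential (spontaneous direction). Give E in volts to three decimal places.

+0.080 V

For a concentration cell E°cell = 0. The 0.10 M side is the cathode (reduction is favoured where [Pb²⁺] is higher).
With n = 2, E = −(0.0592/2) log([Pb²⁺]ₐₙ/[Pb²⁺]꜀ₐₜ) = −(0.0592/2) log(0.0002/0.1) = −(0.0592/2)(-2.699) = +0.080 V.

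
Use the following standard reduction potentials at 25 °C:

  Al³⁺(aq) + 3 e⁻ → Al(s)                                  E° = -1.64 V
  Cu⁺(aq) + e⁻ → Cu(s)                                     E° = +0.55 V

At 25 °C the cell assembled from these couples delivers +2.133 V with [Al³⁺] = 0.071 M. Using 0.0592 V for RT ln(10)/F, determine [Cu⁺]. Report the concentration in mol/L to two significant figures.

0.045 M

Cu⁺/Cu is the cathode, Al³⁺/Al the anode: E°cell = +2.19 V, n = 3.
Overall reaction: 3 Cu⁺(aq) + Al(s) → 3 Cu(s) + Al³⁺(aq); Q = [Al³⁺]^1/[Cu⁺]^3.
From E = E° − (0.0592/n) log Q: log Q = (E° − E)·n/0.0592 = (+2.19 − (+2.133))·3/0.0592 = 2.8885.
So 3·log[Cu⁺] = 1·log(0.071) − log Q = -1.1487 − (2.8885) = -4.0372; log[Cu⁺] = -4.0372 / 3 = -1.3457; [Cu⁺] = 10^(-1.3457) ≈ 0.045 M.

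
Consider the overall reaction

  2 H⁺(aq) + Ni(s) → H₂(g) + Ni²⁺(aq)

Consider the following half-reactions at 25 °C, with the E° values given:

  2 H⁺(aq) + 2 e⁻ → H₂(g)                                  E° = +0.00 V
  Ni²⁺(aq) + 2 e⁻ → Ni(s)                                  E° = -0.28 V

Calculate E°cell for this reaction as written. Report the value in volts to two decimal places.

+0.28 V

The H⁺/H₂ couple has the higher reduction potential, so it is the cathode; Ni²⁺/Ni is oxidised at the anode.
E°cell = E°(cathode) − E°(anode) = (+0.00) − (-0.28) = +0.28 V.
Since E°cell > 0, the reaction is spontaneous under standard conditions.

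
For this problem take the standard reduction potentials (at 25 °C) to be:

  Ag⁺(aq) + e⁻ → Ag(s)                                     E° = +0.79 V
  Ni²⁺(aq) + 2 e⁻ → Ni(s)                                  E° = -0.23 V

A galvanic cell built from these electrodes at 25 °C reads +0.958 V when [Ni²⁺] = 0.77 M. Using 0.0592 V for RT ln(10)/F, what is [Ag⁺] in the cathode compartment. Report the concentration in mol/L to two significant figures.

Ag⁺/Ag is the cathode, Ni²⁺/Ni the anode: E°cell = +1.02 V, n = 2.
Overall reaction: 2 Ag⁺(aq) + Ni(s) → 2 Ag(s) + Ni²⁺(aq); Q = [Ni²⁺]^1/[Ag⁺]^2.
From E = E° − (0.0592/n) log Q: log Q = (E° − E)·n/0.0592 = (+1.02 − (+0.958))·2/0.0592 = 2.0946.
So 2·log[Ag⁺] = 1·log(0.77) − log Q = -0.1135 − (2.0946) = -2.2081; log[Ag⁺] = -2.2081 / 2 = -1.1040; [Ag⁺] = 10^(-1.1040) ≈ 0.079 M.

0.079 M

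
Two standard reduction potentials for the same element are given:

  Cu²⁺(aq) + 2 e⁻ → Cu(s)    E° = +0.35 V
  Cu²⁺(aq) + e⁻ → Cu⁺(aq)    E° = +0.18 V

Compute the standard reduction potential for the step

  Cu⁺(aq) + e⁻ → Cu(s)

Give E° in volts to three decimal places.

Sequential free energies add, so n₃E°₃ = n₁E°₁ + n₂E°₂.
With n₃ = 2, and the known step contributing 1×(+0.18) V, the unknown satisfies 1·E° = 2×(+0.35) − 1×(+0.18) = +0.520.
E° = +0.520 / 1 = +0.520 V.

+0.520 V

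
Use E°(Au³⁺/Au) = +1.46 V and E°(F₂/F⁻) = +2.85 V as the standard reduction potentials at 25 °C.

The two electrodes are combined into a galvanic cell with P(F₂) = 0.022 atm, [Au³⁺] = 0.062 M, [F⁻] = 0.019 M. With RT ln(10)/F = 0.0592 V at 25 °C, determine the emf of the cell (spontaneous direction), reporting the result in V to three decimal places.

+1.467 V

F₂/F⁻ is the cathode (higher E°), Au³⁺/Au the anode: E°cell = +2.85 − (+1.46) = +1.39 V, n = 6.
Overall: 3 F₂(g) + 2 Au(s) → 6 F⁻(aq) + 2 Au³⁺(aq)
Q = [F⁻]^6·[Au³⁺]^2 / (P(F₂)^3); log Q = -7.770.
E = E° − (0.0592/n) log Q = +1.39 − (0.0592/6)(-7.770) = +1.467 V.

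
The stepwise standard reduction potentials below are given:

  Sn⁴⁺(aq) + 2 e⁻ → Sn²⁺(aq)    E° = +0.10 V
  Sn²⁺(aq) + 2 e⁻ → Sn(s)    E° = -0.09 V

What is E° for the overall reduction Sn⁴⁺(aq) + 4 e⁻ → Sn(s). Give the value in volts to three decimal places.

Since ΔG° = −nFE° is additive over sequential reductions, n₃E°₃ = n₁E°₁ + n₂E°₂.
E°₃ = (2×+0.10 + 2×-0.09) / 4 = (+0.020) / 4 = +0.005 V.

+0.005 V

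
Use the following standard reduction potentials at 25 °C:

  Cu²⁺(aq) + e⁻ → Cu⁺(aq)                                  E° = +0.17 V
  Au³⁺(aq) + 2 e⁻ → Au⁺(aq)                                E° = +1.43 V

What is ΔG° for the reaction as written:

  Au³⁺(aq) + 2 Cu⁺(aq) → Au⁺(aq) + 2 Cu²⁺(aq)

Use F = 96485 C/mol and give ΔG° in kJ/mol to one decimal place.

As written, Au³⁺/Au⁺ is reduced (cathode) and Cu²⁺/Cu⁺ is oxidised (anode), so E°cell = (+1.43) − (+0.17) = +1.26 V.
Balancing electrons gives n = 2.
ΔG° = −nFE° = −(2)(96485)(+1.26) = -243,142 J = -243.1 kJ/mol.

-243.1 kJ/mol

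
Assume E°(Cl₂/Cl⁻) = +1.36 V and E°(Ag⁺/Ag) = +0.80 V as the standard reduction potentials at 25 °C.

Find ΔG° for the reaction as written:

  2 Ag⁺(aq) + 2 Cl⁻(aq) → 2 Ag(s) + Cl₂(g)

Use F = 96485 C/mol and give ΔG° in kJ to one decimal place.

As written, Ag⁺/Ag is reduced (cathode) and Cl₂/Cl⁻ is oxidised (anode), so E°cell = (+0.80) − (+1.36) = -0.56 V.
Balancing electrons gives n = 2.
ΔG° = −nFE° = −(2)(96485)(-0.56) = 108,063 J = +108.1 kJ.

+108.1 kJ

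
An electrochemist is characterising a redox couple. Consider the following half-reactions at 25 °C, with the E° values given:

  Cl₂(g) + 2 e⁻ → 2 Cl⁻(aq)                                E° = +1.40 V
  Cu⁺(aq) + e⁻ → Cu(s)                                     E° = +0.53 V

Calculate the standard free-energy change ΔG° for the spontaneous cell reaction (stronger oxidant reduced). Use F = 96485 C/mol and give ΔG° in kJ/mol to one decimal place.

-167.9 kJ/mol

Cl₂/Cl⁻ (E° = +1.40 V) is the cathode; Cu⁺/Cu (E° = +0.53 V) is the anode, so E°cell = +0.87 V.
Balancing electrons gives n = 2 (lcm of 2 and 1).
ΔG° = −nFE° = −(2)(96485)(+0.87) = -167,884 J = -167.9 kJ/mol.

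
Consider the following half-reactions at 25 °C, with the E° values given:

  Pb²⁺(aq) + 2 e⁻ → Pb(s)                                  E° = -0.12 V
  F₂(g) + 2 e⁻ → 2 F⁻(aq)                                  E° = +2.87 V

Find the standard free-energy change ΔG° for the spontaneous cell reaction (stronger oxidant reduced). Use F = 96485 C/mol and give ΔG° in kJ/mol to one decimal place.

-577.0 kJ/mol

F₂/F⁻ (E° = +2.87 V) is the cathode; Pb²⁺/Pb (E° = -0.12 V) is the anode, so E°cell = +2.99 V.
Balancing electrons gives n = 2 (lcm of 2 and 2).
ΔG° = −nFE° = −(2)(96485)(+2.99) = -576,980 J = -577.0 kJ/mol.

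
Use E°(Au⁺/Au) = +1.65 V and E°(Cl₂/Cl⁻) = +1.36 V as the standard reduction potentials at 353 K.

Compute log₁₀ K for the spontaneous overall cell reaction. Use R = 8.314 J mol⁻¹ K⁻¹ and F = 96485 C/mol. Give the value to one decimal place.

8.3

Cathode: Au⁺/Au; anode: Cl₂/Cl⁻. E°cell = (+1.65) − (+1.36) = +0.29 V, with n = 2.
ΔG° = −nFE° = −RT ln K, so ln K = nFE°/(RT) = (2)(96485)(+0.29) / ((8.314)(353)) = 19.068.
log₁₀ K = 19.068 / ln 10 = 8.3.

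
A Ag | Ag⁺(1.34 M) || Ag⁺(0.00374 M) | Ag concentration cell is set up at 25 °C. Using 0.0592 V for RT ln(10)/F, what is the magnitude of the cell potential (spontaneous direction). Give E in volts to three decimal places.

For a concentration cell E°cell = 0. The 1.34 M side is the cathode (reduction is favoured where [Ag⁺] is higher).
With n = 1, E = −(0.0592/1) log([Ag⁺]ₐₙ/[Ag⁺]꜀ₐₜ) = −(0.0592/1) log(0.00374/1.34) = −(0.0592/1)(-2.554) = +0.151 V.

+0.151 V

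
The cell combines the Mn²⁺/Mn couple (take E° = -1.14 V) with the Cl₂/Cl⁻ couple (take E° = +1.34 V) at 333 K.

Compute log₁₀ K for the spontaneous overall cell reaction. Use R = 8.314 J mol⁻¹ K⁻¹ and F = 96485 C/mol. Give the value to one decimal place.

Cathode: Cl₂/Cl⁻; anode: Mn²⁺/Mn. E°cell = (+1.34) − (-1.14) = +2.48 V, with n = 2.
ΔG° = −nFE° = −RT ln K, so ln K = nFE°/(RT) = (2)(96485)(+2.48) / ((8.314)(333)) = 172.857.
log₁₀ K = 172.857 / ln 10 = 75.1.

75.1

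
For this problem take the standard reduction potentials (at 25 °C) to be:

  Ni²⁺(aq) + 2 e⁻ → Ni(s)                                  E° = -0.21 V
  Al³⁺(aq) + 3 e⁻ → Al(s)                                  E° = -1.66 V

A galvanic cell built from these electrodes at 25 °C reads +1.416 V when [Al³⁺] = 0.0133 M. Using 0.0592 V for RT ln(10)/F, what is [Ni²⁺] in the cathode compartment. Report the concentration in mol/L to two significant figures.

0.0040 M

Ni²⁺/Ni is the cathode, Al³⁺/Al the anode: E°cell = +1.45 V, n = 6.
Overall reaction: 3 Ni²⁺(aq) + 2 Al(s) → 3 Ni(s) + 2 Al³⁺(aq); Q = [Al³⁺]^2/[Ni²⁺]^3.
From E = E° − (0.0592/n) log Q: log Q = (E° − E)·n/0.0592 = (+1.45 − (+1.416))·6/0.0592 = 3.4459.
So 3·log[Ni²⁺] = 2·log(0.0133) − log Q = -3.7523 − (3.4459) = -7.1982; log[Ni²⁺] = -7.1982 / 3 = -2.3994; [Ni²⁺] = 10^(-2.3994) ≈ 0.0040 M.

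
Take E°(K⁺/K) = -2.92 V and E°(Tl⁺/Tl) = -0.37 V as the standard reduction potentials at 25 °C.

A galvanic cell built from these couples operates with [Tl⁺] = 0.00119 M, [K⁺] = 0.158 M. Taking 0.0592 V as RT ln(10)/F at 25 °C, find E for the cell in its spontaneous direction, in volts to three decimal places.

+2.424 V

Tl⁺/Tl is the cathode (higher E°), K⁺/K the anode: E°cell = -0.37 − (-2.92) = +2.55 V, n = 1.
Overall: Tl⁺(aq) + K(s) → Tl(s) + K⁺(aq)
Q = [K⁺] / ([Tl⁺]); log Q = 2.123.
E = E° − (0.0592/n) log Q = +2.55 − (0.0592/1)(2.123) = +2.424 V.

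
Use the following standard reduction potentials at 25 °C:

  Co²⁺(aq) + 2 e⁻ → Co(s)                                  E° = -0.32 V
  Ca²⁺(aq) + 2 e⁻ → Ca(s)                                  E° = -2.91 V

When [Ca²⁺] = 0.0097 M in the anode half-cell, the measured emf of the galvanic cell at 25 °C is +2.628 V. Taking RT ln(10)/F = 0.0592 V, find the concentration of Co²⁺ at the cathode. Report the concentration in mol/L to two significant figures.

Co²⁺/Co is the cathode, Ca²⁺/Ca the anode: E°cell = +2.59 V, n = 2.
Overall reaction: Co²⁺(aq) + Ca(s) → Co(s) + Ca²⁺(aq); Q = [Ca²⁺]^1/[Co²⁺]^1.
From E = E° − (0.0592/n) log Q: log Q = (E° − E)·n/0.0592 = (+2.59 − (+2.628))·2/0.0592 = -1.2838.
So 1·log[Co²⁺] = 1·log(0.0097) − log Q = -2.0132 − (-1.2838) = -0.7294; [Co²⁺] = 10^(-0.7294) ≈ 0.19 M.

0.19 M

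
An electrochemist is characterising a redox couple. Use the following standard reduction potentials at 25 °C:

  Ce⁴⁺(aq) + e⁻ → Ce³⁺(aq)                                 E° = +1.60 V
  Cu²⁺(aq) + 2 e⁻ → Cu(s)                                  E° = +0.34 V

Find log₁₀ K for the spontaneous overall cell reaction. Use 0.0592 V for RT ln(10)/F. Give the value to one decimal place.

42.6

Cathode: Ce⁴⁺/Ce³⁺; anode: Cu²⁺/Cu. E°cell = +1.26 V, n = 2.
log K = nE°cell / 0.0592 = (2)(+1.26) / 0.0592 = 42.6.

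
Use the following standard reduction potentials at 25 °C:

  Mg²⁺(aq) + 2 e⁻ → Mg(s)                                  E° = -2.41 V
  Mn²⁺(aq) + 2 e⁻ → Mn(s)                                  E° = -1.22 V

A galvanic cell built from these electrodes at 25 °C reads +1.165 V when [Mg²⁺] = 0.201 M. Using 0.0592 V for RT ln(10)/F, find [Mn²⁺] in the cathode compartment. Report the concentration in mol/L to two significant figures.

0.029 M

Mn²⁺/Mn is the cathode, Mg²⁺/Mg the anode: E°cell = +1.19 V, n = 2.
Overall reaction: Mn²⁺(aq) + Mg(s) → Mn(s) + Mg²⁺(aq); Q = [Mg²⁺]^1/[Mn²⁺]^1.
From E = E° − (0.0592/n) log Q: log Q = (E° − E)·n/0.0592 = (+1.19 − (+1.165))·2/0.0592 = 0.8446.
So 1·log[Mn²⁺] = 1·log(0.201) − log Q = -0.6968 − (0.8446) = -1.5414; [Mn²⁺] = 10^(-1.5414) ≈ 0.029 M.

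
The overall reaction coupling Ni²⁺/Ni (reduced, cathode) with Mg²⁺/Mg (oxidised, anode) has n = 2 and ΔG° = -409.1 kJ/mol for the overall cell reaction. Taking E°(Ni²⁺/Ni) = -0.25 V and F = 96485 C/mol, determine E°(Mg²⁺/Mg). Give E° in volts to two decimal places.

-2.37 V

E°cell = −ΔG°/(nF) = −(-409.1×10³)/((2)(96485)) = +2.120 V.
Since Ni²⁺/Ni is the cathode and Mg²⁺/Mg the anode, E°cell = E°(Ni²⁺/Ni) − E°(Mg²⁺/Mg).
So E°(Mg²⁺/Mg) = E°(Ni²⁺/Ni) − E°cell = (-0.25) − (+2.120) = -2.37 V.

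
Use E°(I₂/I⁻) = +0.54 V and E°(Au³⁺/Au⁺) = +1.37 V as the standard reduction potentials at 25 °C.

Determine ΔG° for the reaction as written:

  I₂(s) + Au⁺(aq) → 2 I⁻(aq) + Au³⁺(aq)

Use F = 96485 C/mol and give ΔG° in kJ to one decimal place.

As written, I₂/I⁻ is reduced (cathode) and Au³⁺/Au⁺ is oxidised (anode), so E°cell = (+0.54) − (+1.37) = -0.83 V.
Balancing electrons gives n = 2.
ΔG° = −nFE° = −(2)(96485)(-0.83) = 160,165 J = +160.2 kJ.

+160.2 kJ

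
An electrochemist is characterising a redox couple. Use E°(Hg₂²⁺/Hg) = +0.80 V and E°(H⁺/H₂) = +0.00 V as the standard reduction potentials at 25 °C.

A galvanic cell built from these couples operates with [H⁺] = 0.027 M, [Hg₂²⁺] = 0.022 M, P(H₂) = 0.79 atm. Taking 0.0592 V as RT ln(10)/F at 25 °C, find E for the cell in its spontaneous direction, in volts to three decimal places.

Hg₂²⁺/Hg is the cathode (higher E°), H⁺/H₂ the anode: E°cell = +0.80 − (+0.00) = +0.80 V, n = 2.
Overall: Hg₂²⁺(aq) + H₂(g) → 2 Hg(l) + 2 H⁺(aq)
Q = [H⁺]^2 / ([Hg₂²⁺]·P(H₂)); log Q = -1.377.
E = E° − (0.0592/n) log Q = +0.80 − (0.0592/2)(-1.377) = +0.841 V.

+0.841 V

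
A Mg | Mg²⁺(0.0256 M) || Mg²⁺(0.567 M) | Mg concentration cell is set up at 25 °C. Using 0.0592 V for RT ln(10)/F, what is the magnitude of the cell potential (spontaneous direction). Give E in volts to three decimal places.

For a concentration cell E°cell = 0. The 0.567 M side is the cathode (reduction is favoured where [Mg²⁺] is higher).
With n = 2, E = −(0.0592/2) log([Mg²⁺]ₐₙ/[Mg²⁺]꜀ₐₜ) = −(0.0592/2) log(0.0256/0.567) = −(0.0592/2)(-1.345) = +0.040 V.

+0.040 V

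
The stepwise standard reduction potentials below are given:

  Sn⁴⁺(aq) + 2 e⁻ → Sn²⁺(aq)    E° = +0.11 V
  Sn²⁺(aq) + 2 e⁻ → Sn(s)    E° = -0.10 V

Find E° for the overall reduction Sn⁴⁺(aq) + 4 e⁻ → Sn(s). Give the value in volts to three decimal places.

+0.005 V

Adding the free-energy changes (−nFE°) of the two steps gives −n₃FE°₃ = −n₁FE°₁ − n₂FE°₂.
E°₃ = (2×+0.11 + 2×-0.10) / 4 = (+0.020) / 4 = +0.005 V.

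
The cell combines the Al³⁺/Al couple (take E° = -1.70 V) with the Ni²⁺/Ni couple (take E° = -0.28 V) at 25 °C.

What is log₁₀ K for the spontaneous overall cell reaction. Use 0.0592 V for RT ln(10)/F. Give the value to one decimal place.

Cathode: Ni²⁺/Ni; anode: Al³⁺/Al. E°cell = +1.42 V, n = 6.
log K = nE°cell / 0.0592 = (6)(+1.42) / 0.0592 = 143.9.

143.9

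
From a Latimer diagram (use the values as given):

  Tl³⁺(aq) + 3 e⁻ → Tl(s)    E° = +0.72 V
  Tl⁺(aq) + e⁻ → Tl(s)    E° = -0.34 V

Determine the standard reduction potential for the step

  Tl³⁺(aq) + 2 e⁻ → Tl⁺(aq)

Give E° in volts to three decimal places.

+1.250 V

Sequential free energies add, so n₃E°₃ = n₁E°₁ + n₂E°₂.
With n₃ = 3, and the known step contributing 1×(-0.34) V, the unknown satisfies 2·E° = 3×(+0.72) − 1×(-0.34) = +2.500.
E° = +2.500 / 2 = +1.250 V.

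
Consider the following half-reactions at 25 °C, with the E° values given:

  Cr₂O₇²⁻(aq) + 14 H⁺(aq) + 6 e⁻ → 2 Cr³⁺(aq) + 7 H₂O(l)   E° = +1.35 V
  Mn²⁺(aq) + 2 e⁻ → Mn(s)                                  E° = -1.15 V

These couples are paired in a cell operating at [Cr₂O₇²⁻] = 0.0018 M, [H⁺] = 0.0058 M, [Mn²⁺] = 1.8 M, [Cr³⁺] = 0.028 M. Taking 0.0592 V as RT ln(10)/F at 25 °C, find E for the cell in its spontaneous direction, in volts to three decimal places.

+2.187 V

Cr₂O₇²⁻/Cr³⁺ is the cathode (higher E°), Mn²⁺/Mn the anode: E°cell = +1.35 − (-1.15) = +2.50 V, n = 6.
Overall: Cr₂O₇²⁻(aq) + 14 H⁺(aq) + 3 Mn(s) → 2 Cr³⁺(aq) + 7 H₂O(l) + 3 Mn²⁺(aq)
Q = [Cr³⁺]^2·[Mn²⁺]^3 / ([Cr₂O₇²⁻]·[H⁺]^14); log Q = 31.717.
E = E° − (0.0592/n) log Q = +2.50 − (0.0592/6)(31.717) = +2.187 V.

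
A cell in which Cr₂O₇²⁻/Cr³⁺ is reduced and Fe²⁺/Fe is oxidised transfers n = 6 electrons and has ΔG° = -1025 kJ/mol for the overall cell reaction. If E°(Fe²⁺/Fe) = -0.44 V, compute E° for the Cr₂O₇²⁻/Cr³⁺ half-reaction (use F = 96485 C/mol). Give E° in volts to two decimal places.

+1.33 V

E°cell = −ΔG°/(nF) = −(-1025×10³)/((6)(96485)) = +1.771 V.
Since Cr₂O₇²⁻/Cr³⁺ is the cathode and Fe²⁺/Fe the anode, E°cell = E°(Cr₂O₇²⁻/Cr³⁺) − E°(Fe²⁺/Fe).
So E°(Cr₂O₇²⁻/Cr³⁺) = E°cell + E°(Fe²⁺/Fe) = +1.771 + (-0.44) = +1.33 V.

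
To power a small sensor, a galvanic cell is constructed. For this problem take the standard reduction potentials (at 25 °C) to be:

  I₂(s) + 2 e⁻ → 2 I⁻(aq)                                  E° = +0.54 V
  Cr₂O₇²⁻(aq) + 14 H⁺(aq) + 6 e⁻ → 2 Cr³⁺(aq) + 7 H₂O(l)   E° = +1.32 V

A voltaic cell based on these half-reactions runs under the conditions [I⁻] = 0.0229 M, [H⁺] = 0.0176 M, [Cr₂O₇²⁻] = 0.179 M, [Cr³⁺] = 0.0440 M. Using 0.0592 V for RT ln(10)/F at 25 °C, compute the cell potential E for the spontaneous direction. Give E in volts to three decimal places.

+0.460 V

Cr₂O₇²⁻/Cr³⁺ is the cathode (higher E°), I₂/I⁻ the anode: E°cell = +1.32 − (+0.54) = +0.78 V, n = 6.
Overall: Cr₂O₇²⁻(aq) + 14 H⁺(aq) + 6 I⁻(aq) → 2 Cr³⁺(aq) + 7 H₂O(l) + 3 I₂(s)
Q = [Cr³⁺]^2 / ([Cr₂O₇²⁻]·[H⁺]^14·[I⁻]^6); log Q = 32.438.
E = E° − (0.0592/n) log Q = +0.78 − (0.0592/6)(32.438) = +0.460 V.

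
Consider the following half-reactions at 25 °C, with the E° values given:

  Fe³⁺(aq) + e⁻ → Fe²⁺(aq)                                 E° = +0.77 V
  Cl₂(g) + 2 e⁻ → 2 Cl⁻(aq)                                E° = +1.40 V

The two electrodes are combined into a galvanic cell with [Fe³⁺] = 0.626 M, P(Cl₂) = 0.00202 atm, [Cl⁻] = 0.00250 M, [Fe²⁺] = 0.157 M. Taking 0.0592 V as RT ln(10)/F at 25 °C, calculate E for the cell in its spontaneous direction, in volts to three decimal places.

+0.669 V

Cl₂/Cl⁻ is the cathode (higher E°), Fe³⁺/Fe²⁺ the anode: E°cell = +1.40 − (+0.77) = +0.63 V, n = 2.
Overall: Cl₂(g) + 2 Fe²⁺(aq) → 2 Cl⁻(aq) + 2 Fe³⁺(aq)
Q = [Cl⁻]^2·[Fe³⁺]^2 / (P(Cl₂)·[Fe²⁺]^2); log Q = -1.308.
E = E° − (0.0592/n) log Q = +0.63 − (0.0592/2)(-1.308) = +0.669 V.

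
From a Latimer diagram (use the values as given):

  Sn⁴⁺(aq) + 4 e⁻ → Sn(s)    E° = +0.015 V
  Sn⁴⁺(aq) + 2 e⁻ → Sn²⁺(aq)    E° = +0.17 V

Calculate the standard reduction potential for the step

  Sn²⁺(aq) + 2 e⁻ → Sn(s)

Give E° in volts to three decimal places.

Sequential free energies add, so n₃E°₃ = n₁E°₁ + n₂E°₂.
With n₃ = 4, and the known step contributing 2×(+0.17) V, the unknown satisfies 2·E° = 4×(+0.015) − 2×(+0.17) = -0.280.
E° = -0.280 / 2 = -0.140 V.

-0.140 V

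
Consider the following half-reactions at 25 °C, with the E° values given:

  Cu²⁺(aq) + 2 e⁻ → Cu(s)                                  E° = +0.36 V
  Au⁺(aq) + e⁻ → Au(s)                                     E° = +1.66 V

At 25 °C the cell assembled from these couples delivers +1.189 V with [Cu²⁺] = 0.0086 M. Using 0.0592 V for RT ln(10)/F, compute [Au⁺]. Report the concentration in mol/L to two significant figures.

0.0012 M

Au⁺/Au is the cathode, Cu²⁺/Cu the anode: E°cell = +1.30 V, n = 2.
Overall reaction: 2 Au⁺(aq) + Cu(s) → 2 Au(s) + Cu²⁺(aq); Q = [Cu²⁺]^1/[Au⁺]^2.
From E = E° − (0.0592/n) log Q: log Q = (E° − E)·n/0.0592 = (+1.30 − (+1.189))·2/0.0592 = 3.7500.
So 2·log[Au⁺] = 1·log(0.0086) − log Q = -2.0655 − (3.7500) = -5.8155; log[Au⁺] = -5.8155 / 2 = -2.9078; [Au⁺] = 10^(-2.9078) ≈ 0.0012 M.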